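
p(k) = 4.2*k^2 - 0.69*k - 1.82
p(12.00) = 594.70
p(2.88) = 31.03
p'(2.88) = 23.50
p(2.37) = 20.14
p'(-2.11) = -18.41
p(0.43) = -1.34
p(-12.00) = 611.26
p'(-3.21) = -27.65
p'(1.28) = 10.06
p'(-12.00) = -101.49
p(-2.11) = 18.33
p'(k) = 8.4*k - 0.69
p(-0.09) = -1.72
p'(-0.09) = -1.45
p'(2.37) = 19.22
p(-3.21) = 43.67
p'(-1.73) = -15.22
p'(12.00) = 100.11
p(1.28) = 4.18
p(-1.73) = 11.94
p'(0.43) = 2.92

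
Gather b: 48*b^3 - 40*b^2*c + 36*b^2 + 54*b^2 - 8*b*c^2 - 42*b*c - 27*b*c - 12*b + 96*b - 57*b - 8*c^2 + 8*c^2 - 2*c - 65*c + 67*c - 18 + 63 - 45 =48*b^3 + b^2*(90 - 40*c) + b*(-8*c^2 - 69*c + 27)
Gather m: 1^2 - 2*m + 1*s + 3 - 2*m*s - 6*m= m*(-2*s - 8) + s + 4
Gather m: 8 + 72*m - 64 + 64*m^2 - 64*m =64*m^2 + 8*m - 56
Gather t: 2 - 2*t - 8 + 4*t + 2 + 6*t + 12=8*t + 8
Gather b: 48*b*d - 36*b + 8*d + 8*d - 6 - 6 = b*(48*d - 36) + 16*d - 12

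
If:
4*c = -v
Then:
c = -v/4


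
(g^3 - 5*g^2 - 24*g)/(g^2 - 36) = g*(g^2 - 5*g - 24)/(g^2 - 36)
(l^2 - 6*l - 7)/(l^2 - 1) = (l - 7)/(l - 1)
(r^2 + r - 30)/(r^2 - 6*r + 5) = (r + 6)/(r - 1)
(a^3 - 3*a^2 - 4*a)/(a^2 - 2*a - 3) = a*(a - 4)/(a - 3)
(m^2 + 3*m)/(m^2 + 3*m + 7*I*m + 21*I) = m/(m + 7*I)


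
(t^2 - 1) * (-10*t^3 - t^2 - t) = -10*t^5 - t^4 + 9*t^3 + t^2 + t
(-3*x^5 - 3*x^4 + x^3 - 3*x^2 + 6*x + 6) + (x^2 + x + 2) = -3*x^5 - 3*x^4 + x^3 - 2*x^2 + 7*x + 8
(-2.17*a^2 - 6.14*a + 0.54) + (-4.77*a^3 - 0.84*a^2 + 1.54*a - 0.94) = -4.77*a^3 - 3.01*a^2 - 4.6*a - 0.4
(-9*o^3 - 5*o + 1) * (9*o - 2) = -81*o^4 + 18*o^3 - 45*o^2 + 19*o - 2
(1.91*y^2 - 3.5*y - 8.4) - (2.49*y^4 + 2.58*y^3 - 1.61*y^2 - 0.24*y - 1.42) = -2.49*y^4 - 2.58*y^3 + 3.52*y^2 - 3.26*y - 6.98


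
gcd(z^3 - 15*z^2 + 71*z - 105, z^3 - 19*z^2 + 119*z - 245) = z^2 - 12*z + 35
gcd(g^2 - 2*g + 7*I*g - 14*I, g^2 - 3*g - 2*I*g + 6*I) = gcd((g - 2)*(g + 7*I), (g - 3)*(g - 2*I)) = 1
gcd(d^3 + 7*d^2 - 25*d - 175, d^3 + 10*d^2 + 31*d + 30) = d + 5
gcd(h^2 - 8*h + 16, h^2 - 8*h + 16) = h^2 - 8*h + 16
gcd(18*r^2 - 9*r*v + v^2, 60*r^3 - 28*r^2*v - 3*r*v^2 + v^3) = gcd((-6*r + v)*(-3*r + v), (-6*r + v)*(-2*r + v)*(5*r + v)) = 6*r - v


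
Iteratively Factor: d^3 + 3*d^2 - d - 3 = (d - 1)*(d^2 + 4*d + 3) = (d - 1)*(d + 1)*(d + 3)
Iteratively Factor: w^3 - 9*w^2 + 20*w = (w - 4)*(w^2 - 5*w) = w*(w - 4)*(w - 5)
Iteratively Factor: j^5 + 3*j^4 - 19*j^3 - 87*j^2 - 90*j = (j)*(j^4 + 3*j^3 - 19*j^2 - 87*j - 90) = j*(j + 3)*(j^3 - 19*j - 30) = j*(j - 5)*(j + 3)*(j^2 + 5*j + 6) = j*(j - 5)*(j + 3)^2*(j + 2)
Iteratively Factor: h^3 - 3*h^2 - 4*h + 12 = (h - 3)*(h^2 - 4) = (h - 3)*(h + 2)*(h - 2)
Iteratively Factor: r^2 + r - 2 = (r - 1)*(r + 2)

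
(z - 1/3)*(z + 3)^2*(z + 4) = z^4 + 29*z^3/3 + 89*z^2/3 + 25*z - 12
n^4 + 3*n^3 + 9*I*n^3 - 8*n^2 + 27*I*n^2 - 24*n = n*(n + 3)*(n + I)*(n + 8*I)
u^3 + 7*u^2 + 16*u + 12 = (u + 2)^2*(u + 3)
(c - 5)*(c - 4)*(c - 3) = c^3 - 12*c^2 + 47*c - 60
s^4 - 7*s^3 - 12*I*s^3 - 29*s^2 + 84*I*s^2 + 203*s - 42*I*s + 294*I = (s - 7)*(s - 7*I)*(s - 6*I)*(s + I)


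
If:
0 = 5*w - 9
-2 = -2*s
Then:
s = 1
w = 9/5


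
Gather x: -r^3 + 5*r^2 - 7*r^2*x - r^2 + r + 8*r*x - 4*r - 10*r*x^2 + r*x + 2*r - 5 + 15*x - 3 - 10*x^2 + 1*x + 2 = -r^3 + 4*r^2 - r + x^2*(-10*r - 10) + x*(-7*r^2 + 9*r + 16) - 6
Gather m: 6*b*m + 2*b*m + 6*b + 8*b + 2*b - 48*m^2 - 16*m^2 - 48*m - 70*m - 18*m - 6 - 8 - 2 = 16*b - 64*m^2 + m*(8*b - 136) - 16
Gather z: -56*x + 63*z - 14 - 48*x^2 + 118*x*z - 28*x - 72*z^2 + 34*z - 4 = -48*x^2 - 84*x - 72*z^2 + z*(118*x + 97) - 18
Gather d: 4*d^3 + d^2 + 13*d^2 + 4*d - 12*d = 4*d^3 + 14*d^2 - 8*d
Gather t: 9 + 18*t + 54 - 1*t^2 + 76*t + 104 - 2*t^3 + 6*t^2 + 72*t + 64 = -2*t^3 + 5*t^2 + 166*t + 231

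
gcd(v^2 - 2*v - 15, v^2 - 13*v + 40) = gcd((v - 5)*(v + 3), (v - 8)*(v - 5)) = v - 5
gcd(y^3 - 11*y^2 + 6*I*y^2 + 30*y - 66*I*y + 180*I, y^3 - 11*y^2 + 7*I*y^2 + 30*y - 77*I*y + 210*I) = y^2 - 11*y + 30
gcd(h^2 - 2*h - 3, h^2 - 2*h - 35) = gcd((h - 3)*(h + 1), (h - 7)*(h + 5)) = 1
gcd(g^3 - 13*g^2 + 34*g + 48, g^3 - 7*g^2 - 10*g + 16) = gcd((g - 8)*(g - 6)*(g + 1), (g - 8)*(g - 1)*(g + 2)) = g - 8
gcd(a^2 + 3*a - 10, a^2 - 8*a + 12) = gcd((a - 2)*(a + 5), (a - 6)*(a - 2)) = a - 2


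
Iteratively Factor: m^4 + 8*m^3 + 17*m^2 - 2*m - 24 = (m + 4)*(m^3 + 4*m^2 + m - 6) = (m + 2)*(m + 4)*(m^2 + 2*m - 3) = (m - 1)*(m + 2)*(m + 4)*(m + 3)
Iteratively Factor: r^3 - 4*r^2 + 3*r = (r - 1)*(r^2 - 3*r) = (r - 3)*(r - 1)*(r)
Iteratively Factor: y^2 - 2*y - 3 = (y - 3)*(y + 1)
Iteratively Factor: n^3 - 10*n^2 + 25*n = (n - 5)*(n^2 - 5*n) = (n - 5)^2*(n)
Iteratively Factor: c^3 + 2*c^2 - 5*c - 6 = (c + 3)*(c^2 - c - 2) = (c - 2)*(c + 3)*(c + 1)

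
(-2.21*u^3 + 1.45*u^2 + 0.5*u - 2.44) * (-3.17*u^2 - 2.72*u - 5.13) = 7.0057*u^5 + 1.4147*u^4 + 5.8083*u^3 - 1.0637*u^2 + 4.0718*u + 12.5172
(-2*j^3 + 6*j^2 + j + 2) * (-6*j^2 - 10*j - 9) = 12*j^5 - 16*j^4 - 48*j^3 - 76*j^2 - 29*j - 18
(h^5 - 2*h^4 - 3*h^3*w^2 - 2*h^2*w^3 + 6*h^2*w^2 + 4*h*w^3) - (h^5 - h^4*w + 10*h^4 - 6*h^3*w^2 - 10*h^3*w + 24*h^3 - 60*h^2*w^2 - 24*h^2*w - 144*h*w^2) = h^4*w - 12*h^4 + 3*h^3*w^2 + 10*h^3*w - 24*h^3 - 2*h^2*w^3 + 66*h^2*w^2 + 24*h^2*w + 4*h*w^3 + 144*h*w^2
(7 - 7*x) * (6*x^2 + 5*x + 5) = -42*x^3 + 7*x^2 + 35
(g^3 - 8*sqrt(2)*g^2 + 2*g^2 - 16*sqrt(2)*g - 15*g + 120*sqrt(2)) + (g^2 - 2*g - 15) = g^3 - 8*sqrt(2)*g^2 + 3*g^2 - 16*sqrt(2)*g - 17*g - 15 + 120*sqrt(2)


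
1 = 1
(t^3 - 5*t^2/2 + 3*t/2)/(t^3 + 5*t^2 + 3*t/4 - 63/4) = 2*t*(t - 1)/(2*t^2 + 13*t + 21)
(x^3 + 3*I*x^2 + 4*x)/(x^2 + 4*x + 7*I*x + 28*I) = x*(x^2 + 3*I*x + 4)/(x^2 + x*(4 + 7*I) + 28*I)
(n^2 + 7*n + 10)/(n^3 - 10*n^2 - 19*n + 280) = (n + 2)/(n^2 - 15*n + 56)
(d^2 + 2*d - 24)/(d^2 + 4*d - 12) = (d - 4)/(d - 2)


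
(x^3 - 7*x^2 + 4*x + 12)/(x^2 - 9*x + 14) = (x^2 - 5*x - 6)/(x - 7)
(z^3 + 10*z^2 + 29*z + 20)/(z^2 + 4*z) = z + 6 + 5/z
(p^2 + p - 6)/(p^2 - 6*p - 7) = (-p^2 - p + 6)/(-p^2 + 6*p + 7)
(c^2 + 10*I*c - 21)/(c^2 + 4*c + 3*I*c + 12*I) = (c + 7*I)/(c + 4)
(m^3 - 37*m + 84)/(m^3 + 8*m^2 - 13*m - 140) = (m - 3)/(m + 5)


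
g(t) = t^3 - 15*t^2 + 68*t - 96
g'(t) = 3*t^2 - 30*t + 68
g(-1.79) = -271.52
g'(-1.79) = 131.31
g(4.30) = -1.44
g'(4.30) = -5.53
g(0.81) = -50.23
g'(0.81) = 45.67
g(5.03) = -6.21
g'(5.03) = -7.00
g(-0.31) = -118.55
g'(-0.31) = 77.59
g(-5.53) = -1099.87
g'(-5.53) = 325.64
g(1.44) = -26.20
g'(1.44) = 31.02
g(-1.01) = -181.01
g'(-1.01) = 101.36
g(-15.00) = -7866.00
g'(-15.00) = 1193.00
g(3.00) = 0.00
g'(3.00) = 5.00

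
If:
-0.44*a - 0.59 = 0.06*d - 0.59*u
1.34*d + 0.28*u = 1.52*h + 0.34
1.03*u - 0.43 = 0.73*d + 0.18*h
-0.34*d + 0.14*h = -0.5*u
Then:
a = -1.55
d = -0.69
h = -0.87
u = -0.23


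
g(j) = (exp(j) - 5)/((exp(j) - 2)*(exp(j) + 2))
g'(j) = -(exp(j) - 5)*exp(j)/((exp(j) - 2)*(exp(j) + 2)^2) - (exp(j) - 5)*exp(j)/((exp(j) - 2)^2*(exp(j) + 2)) + exp(j)/((exp(j) - 2)*(exp(j) + 2)) = (-exp(2*j) + 10*exp(j) - 4)*exp(j)/(exp(4*j) - 8*exp(2*j) + 16)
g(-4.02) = 1.25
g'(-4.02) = -0.00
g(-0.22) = 1.25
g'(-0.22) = 0.24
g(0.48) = 2.44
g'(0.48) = 8.01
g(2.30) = 0.05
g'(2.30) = -0.00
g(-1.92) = 1.22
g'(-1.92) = -0.02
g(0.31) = 1.70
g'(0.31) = 2.31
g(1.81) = 0.03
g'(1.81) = 0.11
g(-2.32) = 1.23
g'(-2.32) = -0.02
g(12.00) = 0.00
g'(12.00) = 0.00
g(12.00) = 0.00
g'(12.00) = 0.00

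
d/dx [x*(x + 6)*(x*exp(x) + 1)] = x^3*exp(x) + 9*x^2*exp(x) + 12*x*exp(x) + 2*x + 6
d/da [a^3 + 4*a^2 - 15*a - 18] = 3*a^2 + 8*a - 15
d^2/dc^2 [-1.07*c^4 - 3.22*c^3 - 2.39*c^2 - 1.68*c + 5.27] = -12.84*c^2 - 19.32*c - 4.78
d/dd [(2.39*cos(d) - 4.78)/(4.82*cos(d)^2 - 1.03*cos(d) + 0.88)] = (11.5198*cos(d)^2 - 46.0792*cos(d) + 2.8202)*sin(d)/(23.2324*cos(d)^4 - 9.9292*cos(d)^3 + 9.5441*cos(d)^2 - 1.8128*cos(d) + 0.7744)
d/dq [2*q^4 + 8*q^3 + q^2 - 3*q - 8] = 8*q^3 + 24*q^2 + 2*q - 3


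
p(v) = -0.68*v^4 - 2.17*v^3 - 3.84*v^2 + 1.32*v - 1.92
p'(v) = -2.72*v^3 - 6.51*v^2 - 7.68*v + 1.32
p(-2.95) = -35.02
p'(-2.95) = 37.15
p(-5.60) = -417.39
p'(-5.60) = 317.85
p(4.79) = -680.16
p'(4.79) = -483.77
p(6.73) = -2223.41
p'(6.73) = -1174.34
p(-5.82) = -492.08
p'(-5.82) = 361.72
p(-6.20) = -645.33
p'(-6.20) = 446.94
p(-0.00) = -1.92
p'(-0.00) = 1.32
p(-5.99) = -556.65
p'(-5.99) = 398.33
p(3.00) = -146.19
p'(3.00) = -153.75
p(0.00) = -1.92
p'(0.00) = 1.32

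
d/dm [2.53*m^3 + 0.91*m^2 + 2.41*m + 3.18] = 7.59*m^2 + 1.82*m + 2.41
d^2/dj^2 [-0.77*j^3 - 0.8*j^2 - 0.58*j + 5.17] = -4.62*j - 1.6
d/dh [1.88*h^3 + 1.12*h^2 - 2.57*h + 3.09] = 5.64*h^2 + 2.24*h - 2.57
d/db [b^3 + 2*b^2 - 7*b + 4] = 3*b^2 + 4*b - 7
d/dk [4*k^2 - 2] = 8*k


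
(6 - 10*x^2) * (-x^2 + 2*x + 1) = 10*x^4 - 20*x^3 - 16*x^2 + 12*x + 6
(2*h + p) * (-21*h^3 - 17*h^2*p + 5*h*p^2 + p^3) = -42*h^4 - 55*h^3*p - 7*h^2*p^2 + 7*h*p^3 + p^4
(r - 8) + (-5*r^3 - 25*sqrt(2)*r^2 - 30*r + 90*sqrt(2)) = -5*r^3 - 25*sqrt(2)*r^2 - 29*r - 8 + 90*sqrt(2)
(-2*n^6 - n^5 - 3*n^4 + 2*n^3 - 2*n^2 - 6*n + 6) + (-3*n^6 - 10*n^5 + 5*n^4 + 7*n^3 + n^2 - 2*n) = -5*n^6 - 11*n^5 + 2*n^4 + 9*n^3 - n^2 - 8*n + 6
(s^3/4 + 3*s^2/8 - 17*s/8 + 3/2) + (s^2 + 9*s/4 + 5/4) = s^3/4 + 11*s^2/8 + s/8 + 11/4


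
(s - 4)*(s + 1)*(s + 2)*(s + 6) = s^4 + 5*s^3 - 16*s^2 - 68*s - 48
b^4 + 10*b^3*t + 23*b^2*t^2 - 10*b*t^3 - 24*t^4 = (b - t)*(b + t)*(b + 4*t)*(b + 6*t)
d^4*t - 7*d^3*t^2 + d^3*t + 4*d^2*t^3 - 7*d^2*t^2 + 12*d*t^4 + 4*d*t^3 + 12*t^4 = (d - 6*t)*(d - 2*t)*(d + t)*(d*t + t)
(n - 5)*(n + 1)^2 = n^3 - 3*n^2 - 9*n - 5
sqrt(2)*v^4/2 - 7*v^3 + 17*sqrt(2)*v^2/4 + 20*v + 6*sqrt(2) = (v - 6*sqrt(2))*(v - 2*sqrt(2))*(v + sqrt(2)/2)*(sqrt(2)*v/2 + 1/2)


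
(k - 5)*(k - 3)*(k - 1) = k^3 - 9*k^2 + 23*k - 15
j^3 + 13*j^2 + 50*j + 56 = (j + 2)*(j + 4)*(j + 7)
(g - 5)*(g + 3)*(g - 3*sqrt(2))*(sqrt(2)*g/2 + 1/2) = sqrt(2)*g^4/2 - 5*g^3/2 - sqrt(2)*g^3 - 9*sqrt(2)*g^2 + 5*g^2 + 3*sqrt(2)*g + 75*g/2 + 45*sqrt(2)/2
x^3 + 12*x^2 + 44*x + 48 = (x + 2)*(x + 4)*(x + 6)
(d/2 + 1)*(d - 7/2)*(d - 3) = d^3/2 - 9*d^2/4 - 5*d/4 + 21/2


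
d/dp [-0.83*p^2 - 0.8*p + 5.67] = -1.66*p - 0.8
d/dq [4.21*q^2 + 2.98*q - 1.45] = 8.42*q + 2.98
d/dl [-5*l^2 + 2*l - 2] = 2 - 10*l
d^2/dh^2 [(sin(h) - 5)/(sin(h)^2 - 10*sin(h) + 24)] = (-sin(h)^5 + 10*sin(h)^4 - 4*sin(h)^3 - 250*sin(h)^2 + 780*sin(h) - 280)/(sin(h)^2 - 10*sin(h) + 24)^3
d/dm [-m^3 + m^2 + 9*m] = -3*m^2 + 2*m + 9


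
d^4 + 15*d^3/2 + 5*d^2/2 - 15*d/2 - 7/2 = (d - 1)*(d + 1/2)*(d + 1)*(d + 7)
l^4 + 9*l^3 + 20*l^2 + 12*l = l*(l + 1)*(l + 2)*(l + 6)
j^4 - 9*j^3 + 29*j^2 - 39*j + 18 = (j - 3)^2*(j - 2)*(j - 1)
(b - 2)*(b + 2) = b^2 - 4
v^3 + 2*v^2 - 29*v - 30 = (v - 5)*(v + 1)*(v + 6)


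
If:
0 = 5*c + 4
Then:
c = -4/5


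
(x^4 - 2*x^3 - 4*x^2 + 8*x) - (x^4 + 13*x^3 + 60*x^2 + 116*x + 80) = -15*x^3 - 64*x^2 - 108*x - 80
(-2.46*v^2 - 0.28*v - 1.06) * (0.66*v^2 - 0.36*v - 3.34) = -1.6236*v^4 + 0.7008*v^3 + 7.6176*v^2 + 1.3168*v + 3.5404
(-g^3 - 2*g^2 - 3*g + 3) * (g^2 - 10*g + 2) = -g^5 + 8*g^4 + 15*g^3 + 29*g^2 - 36*g + 6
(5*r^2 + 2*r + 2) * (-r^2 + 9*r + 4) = -5*r^4 + 43*r^3 + 36*r^2 + 26*r + 8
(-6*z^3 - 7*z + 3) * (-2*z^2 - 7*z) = 12*z^5 + 42*z^4 + 14*z^3 + 43*z^2 - 21*z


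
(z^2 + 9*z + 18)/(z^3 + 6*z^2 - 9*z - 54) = 1/(z - 3)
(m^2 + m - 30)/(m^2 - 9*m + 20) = (m + 6)/(m - 4)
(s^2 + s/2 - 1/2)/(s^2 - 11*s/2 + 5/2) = (s + 1)/(s - 5)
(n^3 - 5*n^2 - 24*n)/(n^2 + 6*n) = (n^2 - 5*n - 24)/(n + 6)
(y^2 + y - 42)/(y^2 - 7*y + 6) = (y + 7)/(y - 1)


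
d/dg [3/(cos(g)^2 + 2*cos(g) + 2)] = 6*(cos(g) + 1)*sin(g)/(cos(g)^2 + 2*cos(g) + 2)^2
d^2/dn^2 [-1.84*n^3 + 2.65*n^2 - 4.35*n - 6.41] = 5.3 - 11.04*n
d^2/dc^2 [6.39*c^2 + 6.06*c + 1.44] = 12.7800000000000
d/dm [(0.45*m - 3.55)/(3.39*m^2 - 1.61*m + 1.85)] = (-1.5255*m^2 + 24.069*m - 4.883)/(11.4921*m^4 - 10.9158*m^3 + 15.1351*m^2 - 5.957*m + 3.4225)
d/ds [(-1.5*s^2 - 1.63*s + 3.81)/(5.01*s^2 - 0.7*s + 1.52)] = (9.2163*s^2 - 42.7362*s + 0.1894)/(25.1001*s^4 - 7.014*s^3 + 15.7204*s^2 - 2.128*s + 2.3104)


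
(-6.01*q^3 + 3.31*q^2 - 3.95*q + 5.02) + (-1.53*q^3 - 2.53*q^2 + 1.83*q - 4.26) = -7.54*q^3 + 0.78*q^2 - 2.12*q + 0.76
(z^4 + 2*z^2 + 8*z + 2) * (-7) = -7*z^4 - 14*z^2 - 56*z - 14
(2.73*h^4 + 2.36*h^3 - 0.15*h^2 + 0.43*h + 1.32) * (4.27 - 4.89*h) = -13.3497*h^5 + 0.1167*h^4 + 10.8107*h^3 - 2.7432*h^2 - 4.6187*h + 5.6364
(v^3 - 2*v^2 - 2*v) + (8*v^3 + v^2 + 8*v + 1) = 9*v^3 - v^2 + 6*v + 1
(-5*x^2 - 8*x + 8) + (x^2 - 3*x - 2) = -4*x^2 - 11*x + 6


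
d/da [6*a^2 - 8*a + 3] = 12*a - 8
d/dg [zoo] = 0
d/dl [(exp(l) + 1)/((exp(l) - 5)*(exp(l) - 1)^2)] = 2*(-exp(2*l) + exp(l) + 8)*exp(l)/(exp(5*l) - 13*exp(4*l) + 58*exp(3*l) - 106*exp(2*l) + 85*exp(l) - 25)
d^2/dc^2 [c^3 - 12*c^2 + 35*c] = 6*c - 24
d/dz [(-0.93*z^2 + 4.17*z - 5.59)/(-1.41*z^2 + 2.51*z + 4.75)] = (3.5454*z^2 - 24.5988*z + 33.8384)/(1.9881*z^4 - 7.0782*z^3 - 7.0949*z^2 + 23.845*z + 22.5625)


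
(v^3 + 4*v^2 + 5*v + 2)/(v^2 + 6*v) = (v^3 + 4*v^2 + 5*v + 2)/(v*(v + 6))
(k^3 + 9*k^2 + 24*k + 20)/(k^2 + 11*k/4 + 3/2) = 4*(k^2 + 7*k + 10)/(4*k + 3)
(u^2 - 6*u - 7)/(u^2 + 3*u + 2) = (u - 7)/(u + 2)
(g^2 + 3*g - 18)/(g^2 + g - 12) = (g + 6)/(g + 4)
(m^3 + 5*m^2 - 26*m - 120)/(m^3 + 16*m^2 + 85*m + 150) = (m^2 - m - 20)/(m^2 + 10*m + 25)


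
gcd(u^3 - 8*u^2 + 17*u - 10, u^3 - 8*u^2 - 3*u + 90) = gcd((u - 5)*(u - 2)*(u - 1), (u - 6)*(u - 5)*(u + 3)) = u - 5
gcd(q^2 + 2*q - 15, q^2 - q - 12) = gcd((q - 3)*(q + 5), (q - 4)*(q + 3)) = 1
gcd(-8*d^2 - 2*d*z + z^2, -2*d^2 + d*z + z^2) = 2*d + z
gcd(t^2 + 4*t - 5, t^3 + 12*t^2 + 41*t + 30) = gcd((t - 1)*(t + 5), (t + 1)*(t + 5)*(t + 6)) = t + 5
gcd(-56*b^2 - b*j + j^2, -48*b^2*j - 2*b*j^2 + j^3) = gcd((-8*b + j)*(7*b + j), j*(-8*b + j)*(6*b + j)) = 8*b - j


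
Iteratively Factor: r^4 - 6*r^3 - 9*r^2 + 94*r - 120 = (r - 2)*(r^3 - 4*r^2 - 17*r + 60) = (r - 3)*(r - 2)*(r^2 - r - 20) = (r - 3)*(r - 2)*(r + 4)*(r - 5)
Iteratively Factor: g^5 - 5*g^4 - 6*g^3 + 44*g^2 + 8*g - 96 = (g - 3)*(g^4 - 2*g^3 - 12*g^2 + 8*g + 32) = (g - 3)*(g + 2)*(g^3 - 4*g^2 - 4*g + 16) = (g - 3)*(g + 2)^2*(g^2 - 6*g + 8) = (g - 4)*(g - 3)*(g + 2)^2*(g - 2)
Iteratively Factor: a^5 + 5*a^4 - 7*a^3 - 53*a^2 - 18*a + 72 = (a - 1)*(a^4 + 6*a^3 - a^2 - 54*a - 72) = (a - 1)*(a + 2)*(a^3 + 4*a^2 - 9*a - 36) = (a - 3)*(a - 1)*(a + 2)*(a^2 + 7*a + 12) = (a - 3)*(a - 1)*(a + 2)*(a + 4)*(a + 3)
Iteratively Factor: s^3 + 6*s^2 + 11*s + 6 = (s + 3)*(s^2 + 3*s + 2) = (s + 1)*(s + 3)*(s + 2)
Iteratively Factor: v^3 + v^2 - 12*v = (v + 4)*(v^2 - 3*v) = v*(v + 4)*(v - 3)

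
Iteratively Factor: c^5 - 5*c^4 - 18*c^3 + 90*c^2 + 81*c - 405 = (c - 3)*(c^4 - 2*c^3 - 24*c^2 + 18*c + 135) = (c - 5)*(c - 3)*(c^3 + 3*c^2 - 9*c - 27) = (c - 5)*(c - 3)*(c + 3)*(c^2 - 9) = (c - 5)*(c - 3)*(c + 3)^2*(c - 3)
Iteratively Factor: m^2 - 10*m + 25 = (m - 5)*(m - 5)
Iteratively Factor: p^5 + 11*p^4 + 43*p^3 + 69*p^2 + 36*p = (p + 3)*(p^4 + 8*p^3 + 19*p^2 + 12*p) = (p + 3)*(p + 4)*(p^3 + 4*p^2 + 3*p) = (p + 1)*(p + 3)*(p + 4)*(p^2 + 3*p) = p*(p + 1)*(p + 3)*(p + 4)*(p + 3)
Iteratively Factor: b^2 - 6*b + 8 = (b - 2)*(b - 4)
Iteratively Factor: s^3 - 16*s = (s)*(s^2 - 16) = s*(s - 4)*(s + 4)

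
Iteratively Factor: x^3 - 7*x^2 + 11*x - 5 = (x - 1)*(x^2 - 6*x + 5) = (x - 1)^2*(x - 5)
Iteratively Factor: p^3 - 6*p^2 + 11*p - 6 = (p - 2)*(p^2 - 4*p + 3) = (p - 3)*(p - 2)*(p - 1)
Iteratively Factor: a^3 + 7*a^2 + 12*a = (a)*(a^2 + 7*a + 12) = a*(a + 4)*(a + 3)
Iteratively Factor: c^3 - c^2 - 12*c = (c + 3)*(c^2 - 4*c) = c*(c + 3)*(c - 4)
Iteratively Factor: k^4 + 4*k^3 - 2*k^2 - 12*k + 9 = (k + 3)*(k^3 + k^2 - 5*k + 3) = (k + 3)^2*(k^2 - 2*k + 1) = (k - 1)*(k + 3)^2*(k - 1)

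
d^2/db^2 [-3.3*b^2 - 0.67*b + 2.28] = -6.60000000000000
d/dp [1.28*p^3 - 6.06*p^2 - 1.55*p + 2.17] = 3.84*p^2 - 12.12*p - 1.55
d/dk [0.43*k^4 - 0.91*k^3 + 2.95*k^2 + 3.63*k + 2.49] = 1.72*k^3 - 2.73*k^2 + 5.9*k + 3.63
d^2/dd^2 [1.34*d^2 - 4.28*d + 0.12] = 2.68000000000000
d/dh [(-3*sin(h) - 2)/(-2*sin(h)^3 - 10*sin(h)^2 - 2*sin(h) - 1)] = (-49*sin(h) + 3*sin(3*h) + 21*cos(2*h) - 22)*cos(h)/(2*sin(h)^3 + 10*sin(h)^2 + 2*sin(h) + 1)^2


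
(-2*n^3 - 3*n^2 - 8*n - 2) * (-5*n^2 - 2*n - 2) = 10*n^5 + 19*n^4 + 50*n^3 + 32*n^2 + 20*n + 4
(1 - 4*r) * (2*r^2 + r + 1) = -8*r^3 - 2*r^2 - 3*r + 1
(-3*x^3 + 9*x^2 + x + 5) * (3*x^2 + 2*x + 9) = -9*x^5 + 21*x^4 - 6*x^3 + 98*x^2 + 19*x + 45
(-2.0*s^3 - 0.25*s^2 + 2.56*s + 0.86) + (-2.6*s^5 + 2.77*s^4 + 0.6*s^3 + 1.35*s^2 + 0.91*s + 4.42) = -2.6*s^5 + 2.77*s^4 - 1.4*s^3 + 1.1*s^2 + 3.47*s + 5.28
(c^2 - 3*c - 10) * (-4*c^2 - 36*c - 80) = -4*c^4 - 24*c^3 + 68*c^2 + 600*c + 800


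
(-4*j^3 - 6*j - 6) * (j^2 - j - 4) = -4*j^5 + 4*j^4 + 10*j^3 + 30*j + 24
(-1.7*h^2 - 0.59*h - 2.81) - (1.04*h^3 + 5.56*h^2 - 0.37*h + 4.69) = -1.04*h^3 - 7.26*h^2 - 0.22*h - 7.5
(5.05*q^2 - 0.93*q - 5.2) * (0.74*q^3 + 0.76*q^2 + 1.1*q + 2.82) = 3.737*q^5 + 3.1498*q^4 + 1.0002*q^3 + 9.266*q^2 - 8.3426*q - 14.664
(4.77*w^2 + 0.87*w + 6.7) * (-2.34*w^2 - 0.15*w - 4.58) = -11.1618*w^4 - 2.7513*w^3 - 37.6551*w^2 - 4.9896*w - 30.686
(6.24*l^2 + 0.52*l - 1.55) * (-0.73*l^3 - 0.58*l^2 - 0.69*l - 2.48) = -4.5552*l^5 - 3.9988*l^4 - 3.4757*l^3 - 14.935*l^2 - 0.2201*l + 3.844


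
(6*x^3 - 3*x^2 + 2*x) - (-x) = 6*x^3 - 3*x^2 + 3*x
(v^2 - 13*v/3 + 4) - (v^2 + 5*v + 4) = -28*v/3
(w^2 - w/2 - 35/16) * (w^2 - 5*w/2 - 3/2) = w^4 - 3*w^3 - 39*w^2/16 + 199*w/32 + 105/32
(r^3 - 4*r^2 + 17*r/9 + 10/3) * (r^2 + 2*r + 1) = r^5 - 2*r^4 - 46*r^3/9 + 28*r^2/9 + 77*r/9 + 10/3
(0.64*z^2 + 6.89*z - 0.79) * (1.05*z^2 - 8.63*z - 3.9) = 0.672*z^4 + 1.7113*z^3 - 62.7862*z^2 - 20.0533*z + 3.081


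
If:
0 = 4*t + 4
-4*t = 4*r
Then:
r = 1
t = -1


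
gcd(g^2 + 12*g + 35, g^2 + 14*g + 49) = g + 7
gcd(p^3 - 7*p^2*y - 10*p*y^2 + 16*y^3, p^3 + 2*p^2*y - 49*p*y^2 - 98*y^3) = p + 2*y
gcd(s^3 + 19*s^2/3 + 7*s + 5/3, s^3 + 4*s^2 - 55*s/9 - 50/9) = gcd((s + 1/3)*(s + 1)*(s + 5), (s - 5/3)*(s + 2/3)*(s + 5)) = s + 5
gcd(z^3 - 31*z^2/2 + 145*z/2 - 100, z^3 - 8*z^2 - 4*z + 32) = z - 8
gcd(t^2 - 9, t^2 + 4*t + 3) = t + 3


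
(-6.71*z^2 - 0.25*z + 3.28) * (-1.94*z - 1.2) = 13.0174*z^3 + 8.537*z^2 - 6.0632*z - 3.936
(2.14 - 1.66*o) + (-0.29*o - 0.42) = 1.72 - 1.95*o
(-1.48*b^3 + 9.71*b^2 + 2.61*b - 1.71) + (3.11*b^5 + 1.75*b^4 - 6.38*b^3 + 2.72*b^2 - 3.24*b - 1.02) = 3.11*b^5 + 1.75*b^4 - 7.86*b^3 + 12.43*b^2 - 0.63*b - 2.73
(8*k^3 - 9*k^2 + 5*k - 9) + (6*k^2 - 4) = 8*k^3 - 3*k^2 + 5*k - 13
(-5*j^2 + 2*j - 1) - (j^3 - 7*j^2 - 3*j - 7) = -j^3 + 2*j^2 + 5*j + 6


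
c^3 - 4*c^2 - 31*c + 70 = (c - 7)*(c - 2)*(c + 5)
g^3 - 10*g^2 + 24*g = g*(g - 6)*(g - 4)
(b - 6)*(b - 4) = b^2 - 10*b + 24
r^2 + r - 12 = (r - 3)*(r + 4)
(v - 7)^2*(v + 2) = v^3 - 12*v^2 + 21*v + 98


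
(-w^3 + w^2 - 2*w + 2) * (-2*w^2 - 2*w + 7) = 2*w^5 - 5*w^3 + 7*w^2 - 18*w + 14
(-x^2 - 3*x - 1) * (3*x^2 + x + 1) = -3*x^4 - 10*x^3 - 7*x^2 - 4*x - 1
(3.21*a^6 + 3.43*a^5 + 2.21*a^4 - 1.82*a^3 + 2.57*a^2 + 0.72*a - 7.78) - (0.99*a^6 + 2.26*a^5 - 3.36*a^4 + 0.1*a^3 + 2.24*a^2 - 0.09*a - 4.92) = 2.22*a^6 + 1.17*a^5 + 5.57*a^4 - 1.92*a^3 + 0.33*a^2 + 0.81*a - 2.86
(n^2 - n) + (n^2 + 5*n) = 2*n^2 + 4*n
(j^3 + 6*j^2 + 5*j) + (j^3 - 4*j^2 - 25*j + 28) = 2*j^3 + 2*j^2 - 20*j + 28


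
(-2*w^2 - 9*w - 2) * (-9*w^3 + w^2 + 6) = 18*w^5 + 79*w^4 + 9*w^3 - 14*w^2 - 54*w - 12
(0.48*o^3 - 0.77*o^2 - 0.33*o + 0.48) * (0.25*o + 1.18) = 0.12*o^4 + 0.3739*o^3 - 0.9911*o^2 - 0.2694*o + 0.5664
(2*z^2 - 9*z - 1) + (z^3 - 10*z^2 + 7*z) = z^3 - 8*z^2 - 2*z - 1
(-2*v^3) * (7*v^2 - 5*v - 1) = -14*v^5 + 10*v^4 + 2*v^3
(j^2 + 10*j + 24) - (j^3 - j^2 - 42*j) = -j^3 + 2*j^2 + 52*j + 24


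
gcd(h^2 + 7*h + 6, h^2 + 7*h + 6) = h^2 + 7*h + 6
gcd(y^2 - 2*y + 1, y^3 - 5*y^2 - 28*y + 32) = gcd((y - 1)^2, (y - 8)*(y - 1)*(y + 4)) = y - 1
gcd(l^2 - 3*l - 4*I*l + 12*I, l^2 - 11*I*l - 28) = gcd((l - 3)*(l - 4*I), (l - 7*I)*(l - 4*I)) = l - 4*I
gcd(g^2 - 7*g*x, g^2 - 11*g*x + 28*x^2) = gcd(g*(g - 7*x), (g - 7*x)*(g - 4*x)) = -g + 7*x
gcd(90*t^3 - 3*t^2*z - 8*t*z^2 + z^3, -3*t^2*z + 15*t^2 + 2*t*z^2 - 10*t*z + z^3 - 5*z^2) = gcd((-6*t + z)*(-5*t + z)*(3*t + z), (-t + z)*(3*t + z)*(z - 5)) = 3*t + z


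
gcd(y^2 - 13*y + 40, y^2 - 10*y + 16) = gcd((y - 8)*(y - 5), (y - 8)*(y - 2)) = y - 8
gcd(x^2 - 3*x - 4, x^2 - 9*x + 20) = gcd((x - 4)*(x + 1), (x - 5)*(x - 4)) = x - 4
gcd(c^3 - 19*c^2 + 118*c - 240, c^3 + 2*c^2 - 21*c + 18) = 1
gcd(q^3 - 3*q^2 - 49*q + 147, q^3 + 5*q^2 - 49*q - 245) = q^2 - 49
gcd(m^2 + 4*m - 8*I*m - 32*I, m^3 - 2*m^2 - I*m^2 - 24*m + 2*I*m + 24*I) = m + 4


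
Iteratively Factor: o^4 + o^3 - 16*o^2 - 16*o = (o + 4)*(o^3 - 3*o^2 - 4*o) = (o - 4)*(o + 4)*(o^2 + o) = o*(o - 4)*(o + 4)*(o + 1)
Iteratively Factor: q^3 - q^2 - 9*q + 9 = (q - 1)*(q^2 - 9) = (q - 1)*(q + 3)*(q - 3)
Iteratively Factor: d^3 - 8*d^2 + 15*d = (d - 3)*(d^2 - 5*d) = d*(d - 3)*(d - 5)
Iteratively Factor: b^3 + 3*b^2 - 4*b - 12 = (b + 3)*(b^2 - 4) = (b + 2)*(b + 3)*(b - 2)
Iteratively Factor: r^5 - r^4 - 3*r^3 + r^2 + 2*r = (r + 1)*(r^4 - 2*r^3 - r^2 + 2*r) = r*(r + 1)*(r^3 - 2*r^2 - r + 2) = r*(r - 2)*(r + 1)*(r^2 - 1) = r*(r - 2)*(r - 1)*(r + 1)*(r + 1)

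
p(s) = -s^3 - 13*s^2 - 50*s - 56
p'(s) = -3*s^2 - 26*s - 50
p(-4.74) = -4.58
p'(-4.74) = 5.84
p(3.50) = -433.12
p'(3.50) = -177.75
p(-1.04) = -16.94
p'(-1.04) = -26.20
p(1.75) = -188.67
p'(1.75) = -104.69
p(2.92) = -337.74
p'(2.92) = -151.50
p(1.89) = -203.69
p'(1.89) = -109.86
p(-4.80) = -4.93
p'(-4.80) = 5.68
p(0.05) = -58.53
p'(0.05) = -51.31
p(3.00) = -350.00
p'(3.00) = -155.00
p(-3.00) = 4.00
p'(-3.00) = 1.00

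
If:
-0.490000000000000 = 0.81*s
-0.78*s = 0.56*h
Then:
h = 0.84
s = -0.60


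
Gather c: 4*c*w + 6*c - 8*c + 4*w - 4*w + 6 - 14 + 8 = c*(4*w - 2)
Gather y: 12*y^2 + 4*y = 12*y^2 + 4*y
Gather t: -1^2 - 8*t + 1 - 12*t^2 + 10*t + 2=-12*t^2 + 2*t + 2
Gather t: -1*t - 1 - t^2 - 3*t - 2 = -t^2 - 4*t - 3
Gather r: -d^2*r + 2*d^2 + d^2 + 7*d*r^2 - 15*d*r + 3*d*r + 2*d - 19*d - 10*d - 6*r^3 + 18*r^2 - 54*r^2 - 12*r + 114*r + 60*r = 3*d^2 - 27*d - 6*r^3 + r^2*(7*d - 36) + r*(-d^2 - 12*d + 162)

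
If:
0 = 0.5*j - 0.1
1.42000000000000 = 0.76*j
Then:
No Solution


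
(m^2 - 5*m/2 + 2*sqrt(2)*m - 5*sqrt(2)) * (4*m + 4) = 4*m^3 - 6*m^2 + 8*sqrt(2)*m^2 - 12*sqrt(2)*m - 10*m - 20*sqrt(2)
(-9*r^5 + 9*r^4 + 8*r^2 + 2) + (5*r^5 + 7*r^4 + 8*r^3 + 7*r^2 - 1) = -4*r^5 + 16*r^4 + 8*r^3 + 15*r^2 + 1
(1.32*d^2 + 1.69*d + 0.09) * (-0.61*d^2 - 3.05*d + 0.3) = -0.8052*d^4 - 5.0569*d^3 - 4.8134*d^2 + 0.2325*d + 0.027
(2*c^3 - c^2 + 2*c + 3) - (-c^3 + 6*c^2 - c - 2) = 3*c^3 - 7*c^2 + 3*c + 5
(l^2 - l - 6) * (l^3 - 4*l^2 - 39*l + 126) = l^5 - 5*l^4 - 41*l^3 + 189*l^2 + 108*l - 756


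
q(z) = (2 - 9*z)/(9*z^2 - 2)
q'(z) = -18*z*(2 - 9*z)/(9*z^2 - 2)^2 - 9/(9*z^2 - 2)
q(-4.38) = 0.24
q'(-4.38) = 0.06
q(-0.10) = -1.52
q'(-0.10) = 6.14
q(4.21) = -0.23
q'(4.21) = 0.05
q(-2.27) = 0.51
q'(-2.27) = 0.26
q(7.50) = -0.13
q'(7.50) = 0.02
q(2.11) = -0.45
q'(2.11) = 0.21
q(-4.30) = 0.25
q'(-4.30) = 0.06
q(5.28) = -0.18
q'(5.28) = 0.03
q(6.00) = -0.16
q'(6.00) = 0.03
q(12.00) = -0.08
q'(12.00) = 0.01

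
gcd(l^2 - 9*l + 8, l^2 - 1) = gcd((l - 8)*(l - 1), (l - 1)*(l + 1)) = l - 1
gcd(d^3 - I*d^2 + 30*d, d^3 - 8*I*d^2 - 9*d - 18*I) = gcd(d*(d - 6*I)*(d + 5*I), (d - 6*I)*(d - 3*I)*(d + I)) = d - 6*I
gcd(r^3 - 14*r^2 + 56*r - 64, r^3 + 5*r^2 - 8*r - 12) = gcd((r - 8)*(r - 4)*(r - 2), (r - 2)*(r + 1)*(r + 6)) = r - 2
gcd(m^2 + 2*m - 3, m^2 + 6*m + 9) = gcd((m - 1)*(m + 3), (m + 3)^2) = m + 3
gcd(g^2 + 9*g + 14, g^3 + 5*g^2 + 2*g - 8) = g + 2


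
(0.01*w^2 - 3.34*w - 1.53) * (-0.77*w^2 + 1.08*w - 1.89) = -0.0077*w^4 + 2.5826*w^3 - 2.448*w^2 + 4.6602*w + 2.8917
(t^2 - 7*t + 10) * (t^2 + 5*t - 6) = t^4 - 2*t^3 - 31*t^2 + 92*t - 60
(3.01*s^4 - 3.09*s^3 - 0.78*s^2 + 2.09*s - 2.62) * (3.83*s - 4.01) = 11.5283*s^5 - 23.9048*s^4 + 9.4035*s^3 + 11.1325*s^2 - 18.4155*s + 10.5062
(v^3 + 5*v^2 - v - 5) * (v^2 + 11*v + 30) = v^5 + 16*v^4 + 84*v^3 + 134*v^2 - 85*v - 150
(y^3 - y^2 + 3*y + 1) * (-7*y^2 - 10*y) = -7*y^5 - 3*y^4 - 11*y^3 - 37*y^2 - 10*y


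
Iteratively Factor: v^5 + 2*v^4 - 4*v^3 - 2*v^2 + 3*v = (v + 1)*(v^4 + v^3 - 5*v^2 + 3*v) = v*(v + 1)*(v^3 + v^2 - 5*v + 3) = v*(v + 1)*(v + 3)*(v^2 - 2*v + 1) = v*(v - 1)*(v + 1)*(v + 3)*(v - 1)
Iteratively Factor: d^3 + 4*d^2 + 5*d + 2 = (d + 1)*(d^2 + 3*d + 2) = (d + 1)*(d + 2)*(d + 1)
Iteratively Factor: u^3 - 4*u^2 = (u - 4)*(u^2) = u*(u - 4)*(u)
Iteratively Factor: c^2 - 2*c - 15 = (c - 5)*(c + 3)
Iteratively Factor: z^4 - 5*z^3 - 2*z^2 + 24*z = (z)*(z^3 - 5*z^2 - 2*z + 24) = z*(z - 4)*(z^2 - z - 6) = z*(z - 4)*(z - 3)*(z + 2)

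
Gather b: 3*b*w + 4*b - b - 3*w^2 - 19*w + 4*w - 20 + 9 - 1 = b*(3*w + 3) - 3*w^2 - 15*w - 12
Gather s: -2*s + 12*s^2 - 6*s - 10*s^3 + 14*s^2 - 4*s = -10*s^3 + 26*s^2 - 12*s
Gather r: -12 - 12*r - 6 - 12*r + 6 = -24*r - 12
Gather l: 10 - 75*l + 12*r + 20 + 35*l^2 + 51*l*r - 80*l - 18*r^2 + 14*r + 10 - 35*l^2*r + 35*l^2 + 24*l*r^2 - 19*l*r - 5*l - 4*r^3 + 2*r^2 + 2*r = l^2*(70 - 35*r) + l*(24*r^2 + 32*r - 160) - 4*r^3 - 16*r^2 + 28*r + 40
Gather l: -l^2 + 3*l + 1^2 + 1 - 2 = -l^2 + 3*l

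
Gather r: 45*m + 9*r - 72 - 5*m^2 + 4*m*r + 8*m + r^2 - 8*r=-5*m^2 + 53*m + r^2 + r*(4*m + 1) - 72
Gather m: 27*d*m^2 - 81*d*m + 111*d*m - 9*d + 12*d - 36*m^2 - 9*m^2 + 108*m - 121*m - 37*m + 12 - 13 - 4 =3*d + m^2*(27*d - 45) + m*(30*d - 50) - 5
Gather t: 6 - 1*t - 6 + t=0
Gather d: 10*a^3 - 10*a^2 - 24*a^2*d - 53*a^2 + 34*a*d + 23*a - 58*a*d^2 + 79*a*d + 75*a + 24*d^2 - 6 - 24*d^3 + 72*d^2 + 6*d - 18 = 10*a^3 - 63*a^2 + 98*a - 24*d^3 + d^2*(96 - 58*a) + d*(-24*a^2 + 113*a + 6) - 24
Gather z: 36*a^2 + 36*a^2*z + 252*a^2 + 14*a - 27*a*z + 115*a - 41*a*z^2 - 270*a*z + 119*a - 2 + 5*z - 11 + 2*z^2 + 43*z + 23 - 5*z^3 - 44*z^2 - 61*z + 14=288*a^2 + 248*a - 5*z^3 + z^2*(-41*a - 42) + z*(36*a^2 - 297*a - 13) + 24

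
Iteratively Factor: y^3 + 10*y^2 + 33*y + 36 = (y + 3)*(y^2 + 7*y + 12) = (y + 3)^2*(y + 4)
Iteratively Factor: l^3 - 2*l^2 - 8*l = (l)*(l^2 - 2*l - 8) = l*(l - 4)*(l + 2)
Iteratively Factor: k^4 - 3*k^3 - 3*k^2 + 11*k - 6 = (k - 3)*(k^3 - 3*k + 2) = (k - 3)*(k - 1)*(k^2 + k - 2) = (k - 3)*(k - 1)*(k + 2)*(k - 1)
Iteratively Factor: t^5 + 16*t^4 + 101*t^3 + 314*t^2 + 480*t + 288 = (t + 3)*(t^4 + 13*t^3 + 62*t^2 + 128*t + 96) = (t + 2)*(t + 3)*(t^3 + 11*t^2 + 40*t + 48) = (t + 2)*(t + 3)*(t + 4)*(t^2 + 7*t + 12) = (t + 2)*(t + 3)^2*(t + 4)*(t + 4)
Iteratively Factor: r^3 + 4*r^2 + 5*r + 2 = (r + 2)*(r^2 + 2*r + 1) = (r + 1)*(r + 2)*(r + 1)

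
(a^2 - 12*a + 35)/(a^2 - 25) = (a - 7)/(a + 5)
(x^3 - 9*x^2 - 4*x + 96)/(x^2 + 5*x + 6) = (x^2 - 12*x + 32)/(x + 2)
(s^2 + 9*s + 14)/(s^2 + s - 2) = (s + 7)/(s - 1)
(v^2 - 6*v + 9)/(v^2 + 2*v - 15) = (v - 3)/(v + 5)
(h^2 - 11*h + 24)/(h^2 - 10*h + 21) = (h - 8)/(h - 7)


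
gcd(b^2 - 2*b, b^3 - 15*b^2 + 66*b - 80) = b - 2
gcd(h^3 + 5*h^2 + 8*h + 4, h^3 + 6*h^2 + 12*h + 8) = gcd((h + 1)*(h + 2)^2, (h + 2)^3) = h^2 + 4*h + 4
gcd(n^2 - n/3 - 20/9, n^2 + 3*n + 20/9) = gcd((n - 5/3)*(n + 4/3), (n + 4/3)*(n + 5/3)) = n + 4/3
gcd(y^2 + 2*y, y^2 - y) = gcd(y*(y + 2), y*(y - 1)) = y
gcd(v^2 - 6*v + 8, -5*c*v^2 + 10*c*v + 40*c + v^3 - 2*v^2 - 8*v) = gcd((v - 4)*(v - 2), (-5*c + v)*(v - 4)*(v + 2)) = v - 4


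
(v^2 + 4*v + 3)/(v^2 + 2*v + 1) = (v + 3)/(v + 1)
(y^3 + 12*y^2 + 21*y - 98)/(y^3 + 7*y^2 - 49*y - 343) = (y - 2)/(y - 7)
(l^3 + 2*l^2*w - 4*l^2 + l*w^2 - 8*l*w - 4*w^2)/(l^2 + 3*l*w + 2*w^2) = (l^2 + l*w - 4*l - 4*w)/(l + 2*w)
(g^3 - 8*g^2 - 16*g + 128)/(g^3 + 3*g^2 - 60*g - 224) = (g - 4)/(g + 7)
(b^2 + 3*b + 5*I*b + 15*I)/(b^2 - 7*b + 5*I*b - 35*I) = (b + 3)/(b - 7)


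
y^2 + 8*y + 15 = (y + 3)*(y + 5)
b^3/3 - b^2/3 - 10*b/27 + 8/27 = (b/3 + 1/3)*(b - 4/3)*(b - 2/3)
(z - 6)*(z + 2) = z^2 - 4*z - 12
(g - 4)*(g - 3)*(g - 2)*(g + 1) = g^4 - 8*g^3 + 17*g^2 + 2*g - 24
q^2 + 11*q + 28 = (q + 4)*(q + 7)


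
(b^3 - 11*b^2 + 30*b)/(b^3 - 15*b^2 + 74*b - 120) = b/(b - 4)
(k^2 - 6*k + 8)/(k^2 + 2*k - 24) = (k - 2)/(k + 6)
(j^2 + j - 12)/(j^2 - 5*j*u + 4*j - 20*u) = (3 - j)/(-j + 5*u)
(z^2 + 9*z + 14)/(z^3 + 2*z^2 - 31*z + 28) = (z + 2)/(z^2 - 5*z + 4)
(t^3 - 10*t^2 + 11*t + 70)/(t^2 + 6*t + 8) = (t^2 - 12*t + 35)/(t + 4)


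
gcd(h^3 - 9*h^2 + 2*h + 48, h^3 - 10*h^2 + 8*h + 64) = h^2 - 6*h - 16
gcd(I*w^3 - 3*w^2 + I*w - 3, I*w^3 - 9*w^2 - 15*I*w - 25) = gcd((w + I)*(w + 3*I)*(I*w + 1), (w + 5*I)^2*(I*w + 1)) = w - I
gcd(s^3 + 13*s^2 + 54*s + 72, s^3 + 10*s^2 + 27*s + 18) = s^2 + 9*s + 18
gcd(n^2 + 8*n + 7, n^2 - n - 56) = n + 7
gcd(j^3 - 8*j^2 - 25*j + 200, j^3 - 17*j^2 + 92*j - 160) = j^2 - 13*j + 40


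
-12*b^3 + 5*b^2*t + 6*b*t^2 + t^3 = (-b + t)*(3*b + t)*(4*b + t)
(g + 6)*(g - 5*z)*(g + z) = g^3 - 4*g^2*z + 6*g^2 - 5*g*z^2 - 24*g*z - 30*z^2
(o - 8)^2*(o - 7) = o^3 - 23*o^2 + 176*o - 448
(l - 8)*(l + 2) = l^2 - 6*l - 16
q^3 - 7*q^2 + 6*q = q*(q - 6)*(q - 1)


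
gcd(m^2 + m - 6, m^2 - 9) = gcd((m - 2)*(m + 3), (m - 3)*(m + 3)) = m + 3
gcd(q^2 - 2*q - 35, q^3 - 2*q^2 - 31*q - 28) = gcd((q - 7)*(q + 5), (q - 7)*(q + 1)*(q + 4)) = q - 7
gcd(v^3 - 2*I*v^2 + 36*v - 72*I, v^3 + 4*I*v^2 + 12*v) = v^2 + 4*I*v + 12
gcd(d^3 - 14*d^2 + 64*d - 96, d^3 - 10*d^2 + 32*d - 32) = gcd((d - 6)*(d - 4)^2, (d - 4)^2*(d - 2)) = d^2 - 8*d + 16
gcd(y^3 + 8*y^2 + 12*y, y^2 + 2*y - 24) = y + 6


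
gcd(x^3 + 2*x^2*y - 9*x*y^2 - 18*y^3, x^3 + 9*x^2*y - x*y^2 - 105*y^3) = x - 3*y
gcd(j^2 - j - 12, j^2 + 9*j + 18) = j + 3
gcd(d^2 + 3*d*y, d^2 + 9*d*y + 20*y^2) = 1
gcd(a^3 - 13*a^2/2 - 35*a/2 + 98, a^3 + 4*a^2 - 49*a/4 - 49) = a^2 + a/2 - 14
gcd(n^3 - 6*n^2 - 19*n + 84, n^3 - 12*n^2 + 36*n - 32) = 1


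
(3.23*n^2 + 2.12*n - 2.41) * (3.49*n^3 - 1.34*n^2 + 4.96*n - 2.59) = 11.2727*n^5 + 3.0706*n^4 + 4.7691*n^3 + 5.3789*n^2 - 17.4444*n + 6.2419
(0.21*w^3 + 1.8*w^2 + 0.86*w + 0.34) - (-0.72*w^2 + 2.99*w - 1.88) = 0.21*w^3 + 2.52*w^2 - 2.13*w + 2.22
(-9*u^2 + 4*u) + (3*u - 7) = -9*u^2 + 7*u - 7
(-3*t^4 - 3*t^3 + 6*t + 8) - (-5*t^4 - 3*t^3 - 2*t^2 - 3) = 2*t^4 + 2*t^2 + 6*t + 11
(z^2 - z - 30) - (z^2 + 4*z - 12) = -5*z - 18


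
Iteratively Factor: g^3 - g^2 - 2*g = (g - 2)*(g^2 + g) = g*(g - 2)*(g + 1)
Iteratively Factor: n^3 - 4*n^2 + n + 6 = (n - 2)*(n^2 - 2*n - 3) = (n - 2)*(n + 1)*(n - 3)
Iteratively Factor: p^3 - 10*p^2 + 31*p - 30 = (p - 3)*(p^2 - 7*p + 10) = (p - 3)*(p - 2)*(p - 5)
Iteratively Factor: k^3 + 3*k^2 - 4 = (k + 2)*(k^2 + k - 2) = (k + 2)^2*(k - 1)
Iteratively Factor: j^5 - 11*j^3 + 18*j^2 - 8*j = (j - 2)*(j^4 + 2*j^3 - 7*j^2 + 4*j) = (j - 2)*(j - 1)*(j^3 + 3*j^2 - 4*j) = (j - 2)*(j - 1)^2*(j^2 + 4*j) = (j - 2)*(j - 1)^2*(j + 4)*(j)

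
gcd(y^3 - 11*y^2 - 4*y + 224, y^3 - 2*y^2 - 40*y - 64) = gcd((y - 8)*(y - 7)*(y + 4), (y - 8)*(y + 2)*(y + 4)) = y^2 - 4*y - 32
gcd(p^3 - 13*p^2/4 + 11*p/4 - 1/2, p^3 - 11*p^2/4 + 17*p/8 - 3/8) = p^2 - 5*p/4 + 1/4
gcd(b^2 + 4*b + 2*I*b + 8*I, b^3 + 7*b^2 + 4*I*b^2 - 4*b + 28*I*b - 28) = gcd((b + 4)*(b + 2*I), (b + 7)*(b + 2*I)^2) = b + 2*I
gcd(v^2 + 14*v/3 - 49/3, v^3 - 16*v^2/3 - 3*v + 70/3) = v - 7/3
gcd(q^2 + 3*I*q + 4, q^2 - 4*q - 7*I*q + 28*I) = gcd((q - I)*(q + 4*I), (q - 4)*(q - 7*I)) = 1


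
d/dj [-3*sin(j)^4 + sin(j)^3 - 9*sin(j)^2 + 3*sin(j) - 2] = 3*(-4*sin(j)^3 + sin(j)^2 - 6*sin(j) + 1)*cos(j)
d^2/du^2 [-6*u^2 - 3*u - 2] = -12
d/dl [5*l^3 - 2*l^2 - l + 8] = 15*l^2 - 4*l - 1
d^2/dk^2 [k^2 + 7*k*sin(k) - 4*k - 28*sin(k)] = -7*k*sin(k) + 28*sin(k) + 14*cos(k) + 2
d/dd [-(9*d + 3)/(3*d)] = d^(-2)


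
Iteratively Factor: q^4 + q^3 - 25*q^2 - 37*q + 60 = (q + 4)*(q^3 - 3*q^2 - 13*q + 15) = (q - 5)*(q + 4)*(q^2 + 2*q - 3) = (q - 5)*(q + 3)*(q + 4)*(q - 1)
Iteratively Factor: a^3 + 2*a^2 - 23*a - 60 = (a + 4)*(a^2 - 2*a - 15) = (a - 5)*(a + 4)*(a + 3)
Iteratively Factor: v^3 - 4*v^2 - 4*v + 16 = (v + 2)*(v^2 - 6*v + 8) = (v - 4)*(v + 2)*(v - 2)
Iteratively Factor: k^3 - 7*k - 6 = (k + 2)*(k^2 - 2*k - 3) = (k - 3)*(k + 2)*(k + 1)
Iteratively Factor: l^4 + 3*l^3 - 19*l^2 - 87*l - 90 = (l - 5)*(l^3 + 8*l^2 + 21*l + 18) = (l - 5)*(l + 3)*(l^2 + 5*l + 6) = (l - 5)*(l + 3)^2*(l + 2)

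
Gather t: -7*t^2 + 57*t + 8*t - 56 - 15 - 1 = -7*t^2 + 65*t - 72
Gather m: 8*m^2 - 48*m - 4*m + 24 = 8*m^2 - 52*m + 24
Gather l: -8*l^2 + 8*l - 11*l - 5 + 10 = -8*l^2 - 3*l + 5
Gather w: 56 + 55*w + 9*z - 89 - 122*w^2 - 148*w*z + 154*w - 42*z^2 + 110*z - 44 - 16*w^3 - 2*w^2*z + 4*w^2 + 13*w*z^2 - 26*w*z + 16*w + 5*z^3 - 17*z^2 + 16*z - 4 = -16*w^3 + w^2*(-2*z - 118) + w*(13*z^2 - 174*z + 225) + 5*z^3 - 59*z^2 + 135*z - 81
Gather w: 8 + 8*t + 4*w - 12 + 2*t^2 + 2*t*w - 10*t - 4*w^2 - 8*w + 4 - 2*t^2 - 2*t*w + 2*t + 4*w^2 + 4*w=0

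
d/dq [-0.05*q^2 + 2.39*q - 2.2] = 2.39 - 0.1*q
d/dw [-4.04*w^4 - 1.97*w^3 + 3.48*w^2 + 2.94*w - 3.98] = -16.16*w^3 - 5.91*w^2 + 6.96*w + 2.94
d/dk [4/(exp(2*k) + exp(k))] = 4*(-2*exp(k) - 1)*exp(-k)/(exp(k) + 1)^2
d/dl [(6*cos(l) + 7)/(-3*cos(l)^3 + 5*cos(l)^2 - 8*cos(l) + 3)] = 16*(-36*cos(l)^3 - 33*cos(l)^2 + 70*cos(l) - 74)*sin(l)/(-41*cos(l) + 10*cos(2*l) - 3*cos(3*l) + 22)^2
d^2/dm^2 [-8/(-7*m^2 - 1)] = 112*(21*m^2 - 1)/(7*m^2 + 1)^3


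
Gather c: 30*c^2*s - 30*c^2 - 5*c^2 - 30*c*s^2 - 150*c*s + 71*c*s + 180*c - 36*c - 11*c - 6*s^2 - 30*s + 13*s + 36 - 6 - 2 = c^2*(30*s - 35) + c*(-30*s^2 - 79*s + 133) - 6*s^2 - 17*s + 28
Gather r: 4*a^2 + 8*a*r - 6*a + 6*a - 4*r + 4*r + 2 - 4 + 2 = 4*a^2 + 8*a*r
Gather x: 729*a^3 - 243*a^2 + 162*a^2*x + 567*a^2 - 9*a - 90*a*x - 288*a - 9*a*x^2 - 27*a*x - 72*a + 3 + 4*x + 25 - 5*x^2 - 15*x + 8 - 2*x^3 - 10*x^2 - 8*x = 729*a^3 + 324*a^2 - 369*a - 2*x^3 + x^2*(-9*a - 15) + x*(162*a^2 - 117*a - 19) + 36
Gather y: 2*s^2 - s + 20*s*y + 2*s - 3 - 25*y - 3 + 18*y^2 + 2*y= 2*s^2 + s + 18*y^2 + y*(20*s - 23) - 6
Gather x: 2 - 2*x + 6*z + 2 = -2*x + 6*z + 4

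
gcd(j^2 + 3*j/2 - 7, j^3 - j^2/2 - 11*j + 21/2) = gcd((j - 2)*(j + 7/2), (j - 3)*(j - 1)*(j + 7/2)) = j + 7/2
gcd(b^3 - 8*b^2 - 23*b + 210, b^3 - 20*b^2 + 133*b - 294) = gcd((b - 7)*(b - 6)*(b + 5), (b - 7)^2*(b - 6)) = b^2 - 13*b + 42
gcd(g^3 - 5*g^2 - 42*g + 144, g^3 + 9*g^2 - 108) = g^2 + 3*g - 18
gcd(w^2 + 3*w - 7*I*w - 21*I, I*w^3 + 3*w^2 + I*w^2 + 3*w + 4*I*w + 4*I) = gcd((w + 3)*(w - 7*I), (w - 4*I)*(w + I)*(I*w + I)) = 1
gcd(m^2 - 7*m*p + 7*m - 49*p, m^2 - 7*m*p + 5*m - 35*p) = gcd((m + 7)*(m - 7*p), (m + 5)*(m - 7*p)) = -m + 7*p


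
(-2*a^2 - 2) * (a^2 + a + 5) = -2*a^4 - 2*a^3 - 12*a^2 - 2*a - 10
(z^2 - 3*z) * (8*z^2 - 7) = 8*z^4 - 24*z^3 - 7*z^2 + 21*z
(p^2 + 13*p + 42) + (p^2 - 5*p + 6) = 2*p^2 + 8*p + 48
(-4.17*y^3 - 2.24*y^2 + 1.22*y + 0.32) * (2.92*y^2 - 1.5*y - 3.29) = -12.1764*y^5 - 0.285800000000001*y^4 + 20.6417*y^3 + 6.474*y^2 - 4.4938*y - 1.0528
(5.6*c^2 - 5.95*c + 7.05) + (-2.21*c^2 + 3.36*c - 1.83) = 3.39*c^2 - 2.59*c + 5.22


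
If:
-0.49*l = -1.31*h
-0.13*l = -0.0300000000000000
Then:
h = 0.09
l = 0.23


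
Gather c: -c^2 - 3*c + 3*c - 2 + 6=4 - c^2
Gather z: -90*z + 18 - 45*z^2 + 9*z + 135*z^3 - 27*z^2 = 135*z^3 - 72*z^2 - 81*z + 18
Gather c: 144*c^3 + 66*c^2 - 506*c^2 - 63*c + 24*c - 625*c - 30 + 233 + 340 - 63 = 144*c^3 - 440*c^2 - 664*c + 480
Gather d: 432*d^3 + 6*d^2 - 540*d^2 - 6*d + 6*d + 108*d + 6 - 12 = 432*d^3 - 534*d^2 + 108*d - 6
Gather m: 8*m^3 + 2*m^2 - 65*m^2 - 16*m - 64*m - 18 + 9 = 8*m^3 - 63*m^2 - 80*m - 9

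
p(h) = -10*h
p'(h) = -10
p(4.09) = -40.90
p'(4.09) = -10.00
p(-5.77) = 57.70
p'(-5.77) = -10.00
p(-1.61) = 16.10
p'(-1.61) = -10.00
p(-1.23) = 12.30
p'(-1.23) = -10.00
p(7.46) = -74.60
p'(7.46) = -10.00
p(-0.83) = 8.30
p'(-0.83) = -10.00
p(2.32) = -23.20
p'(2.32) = -10.00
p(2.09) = -20.90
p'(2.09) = -10.00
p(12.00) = -120.00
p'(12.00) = -10.00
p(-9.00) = 90.00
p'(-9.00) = -10.00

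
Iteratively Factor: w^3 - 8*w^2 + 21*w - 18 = (w - 2)*(w^2 - 6*w + 9) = (w - 3)*(w - 2)*(w - 3)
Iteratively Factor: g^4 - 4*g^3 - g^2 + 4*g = (g - 1)*(g^3 - 3*g^2 - 4*g) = g*(g - 1)*(g^2 - 3*g - 4) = g*(g - 1)*(g + 1)*(g - 4)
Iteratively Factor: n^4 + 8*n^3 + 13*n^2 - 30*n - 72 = (n + 3)*(n^3 + 5*n^2 - 2*n - 24) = (n - 2)*(n + 3)*(n^2 + 7*n + 12) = (n - 2)*(n + 3)^2*(n + 4)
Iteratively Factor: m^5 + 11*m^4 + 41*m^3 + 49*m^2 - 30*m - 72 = (m + 3)*(m^4 + 8*m^3 + 17*m^2 - 2*m - 24) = (m + 3)^2*(m^3 + 5*m^2 + 2*m - 8) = (m - 1)*(m + 3)^2*(m^2 + 6*m + 8) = (m - 1)*(m + 3)^2*(m + 4)*(m + 2)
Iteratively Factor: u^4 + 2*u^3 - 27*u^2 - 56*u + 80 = (u - 1)*(u^3 + 3*u^2 - 24*u - 80) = (u - 1)*(u + 4)*(u^2 - u - 20) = (u - 5)*(u - 1)*(u + 4)*(u + 4)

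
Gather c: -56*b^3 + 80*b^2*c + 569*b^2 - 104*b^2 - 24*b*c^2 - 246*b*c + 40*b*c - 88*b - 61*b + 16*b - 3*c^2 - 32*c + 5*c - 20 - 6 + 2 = -56*b^3 + 465*b^2 - 133*b + c^2*(-24*b - 3) + c*(80*b^2 - 206*b - 27) - 24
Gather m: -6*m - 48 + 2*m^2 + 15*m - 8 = 2*m^2 + 9*m - 56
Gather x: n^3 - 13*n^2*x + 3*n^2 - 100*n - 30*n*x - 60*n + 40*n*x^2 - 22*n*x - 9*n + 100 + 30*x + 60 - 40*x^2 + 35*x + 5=n^3 + 3*n^2 - 169*n + x^2*(40*n - 40) + x*(-13*n^2 - 52*n + 65) + 165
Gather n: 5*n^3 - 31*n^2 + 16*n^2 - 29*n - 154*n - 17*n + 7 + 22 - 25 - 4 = 5*n^3 - 15*n^2 - 200*n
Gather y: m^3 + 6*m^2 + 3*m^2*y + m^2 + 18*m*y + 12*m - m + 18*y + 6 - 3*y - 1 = m^3 + 7*m^2 + 11*m + y*(3*m^2 + 18*m + 15) + 5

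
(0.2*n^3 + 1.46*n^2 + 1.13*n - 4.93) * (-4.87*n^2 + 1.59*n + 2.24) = -0.974*n^5 - 6.7922*n^4 - 2.7337*n^3 + 29.0762*n^2 - 5.3075*n - 11.0432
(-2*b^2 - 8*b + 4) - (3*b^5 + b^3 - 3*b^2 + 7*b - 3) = -3*b^5 - b^3 + b^2 - 15*b + 7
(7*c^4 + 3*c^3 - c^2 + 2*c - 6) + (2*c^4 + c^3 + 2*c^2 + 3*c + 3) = 9*c^4 + 4*c^3 + c^2 + 5*c - 3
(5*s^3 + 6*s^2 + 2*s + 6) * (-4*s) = -20*s^4 - 24*s^3 - 8*s^2 - 24*s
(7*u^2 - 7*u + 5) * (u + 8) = 7*u^3 + 49*u^2 - 51*u + 40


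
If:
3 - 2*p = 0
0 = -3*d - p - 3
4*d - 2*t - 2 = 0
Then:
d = -3/2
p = 3/2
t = -4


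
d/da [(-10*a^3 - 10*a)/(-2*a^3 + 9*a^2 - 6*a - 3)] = 10*(-9*a^4 + 8*a^3 + 18*a^2 + 3)/(4*a^6 - 36*a^5 + 105*a^4 - 96*a^3 - 18*a^2 + 36*a + 9)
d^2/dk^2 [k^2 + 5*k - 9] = 2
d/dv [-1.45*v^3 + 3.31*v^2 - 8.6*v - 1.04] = -4.35*v^2 + 6.62*v - 8.6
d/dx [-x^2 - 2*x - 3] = -2*x - 2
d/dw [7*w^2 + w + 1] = 14*w + 1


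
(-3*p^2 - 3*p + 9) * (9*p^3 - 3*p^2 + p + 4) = -27*p^5 - 18*p^4 + 87*p^3 - 42*p^2 - 3*p + 36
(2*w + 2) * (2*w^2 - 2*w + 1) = 4*w^3 - 2*w + 2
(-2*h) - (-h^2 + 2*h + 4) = h^2 - 4*h - 4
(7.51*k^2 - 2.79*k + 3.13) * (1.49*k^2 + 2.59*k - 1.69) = 11.1899*k^4 + 15.2938*k^3 - 15.2543*k^2 + 12.8218*k - 5.2897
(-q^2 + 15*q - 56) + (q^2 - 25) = 15*q - 81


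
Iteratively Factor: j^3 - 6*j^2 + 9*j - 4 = (j - 1)*(j^2 - 5*j + 4) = (j - 1)^2*(j - 4)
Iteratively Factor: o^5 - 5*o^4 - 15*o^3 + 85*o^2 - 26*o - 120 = (o - 5)*(o^4 - 15*o^2 + 10*o + 24) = (o - 5)*(o + 4)*(o^3 - 4*o^2 + o + 6) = (o - 5)*(o - 2)*(o + 4)*(o^2 - 2*o - 3) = (o - 5)*(o - 3)*(o - 2)*(o + 4)*(o + 1)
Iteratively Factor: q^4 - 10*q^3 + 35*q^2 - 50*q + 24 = (q - 4)*(q^3 - 6*q^2 + 11*q - 6) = (q - 4)*(q - 2)*(q^2 - 4*q + 3) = (q - 4)*(q - 3)*(q - 2)*(q - 1)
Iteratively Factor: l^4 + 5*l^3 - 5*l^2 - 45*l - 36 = (l + 1)*(l^3 + 4*l^2 - 9*l - 36) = (l - 3)*(l + 1)*(l^2 + 7*l + 12) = (l - 3)*(l + 1)*(l + 4)*(l + 3)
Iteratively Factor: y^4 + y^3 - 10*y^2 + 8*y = (y - 2)*(y^3 + 3*y^2 - 4*y) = y*(y - 2)*(y^2 + 3*y - 4) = y*(y - 2)*(y + 4)*(y - 1)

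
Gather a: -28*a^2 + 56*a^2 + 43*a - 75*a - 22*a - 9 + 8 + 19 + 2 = 28*a^2 - 54*a + 20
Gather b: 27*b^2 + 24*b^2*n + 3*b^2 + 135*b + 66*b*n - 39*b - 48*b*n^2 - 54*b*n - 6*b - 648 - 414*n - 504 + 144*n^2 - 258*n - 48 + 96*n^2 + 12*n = b^2*(24*n + 30) + b*(-48*n^2 + 12*n + 90) + 240*n^2 - 660*n - 1200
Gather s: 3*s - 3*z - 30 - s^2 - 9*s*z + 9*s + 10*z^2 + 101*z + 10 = -s^2 + s*(12 - 9*z) + 10*z^2 + 98*z - 20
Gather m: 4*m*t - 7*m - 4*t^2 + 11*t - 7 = m*(4*t - 7) - 4*t^2 + 11*t - 7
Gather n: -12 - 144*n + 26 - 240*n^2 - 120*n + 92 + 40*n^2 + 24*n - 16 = -200*n^2 - 240*n + 90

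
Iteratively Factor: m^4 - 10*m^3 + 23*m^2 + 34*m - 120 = (m - 5)*(m^3 - 5*m^2 - 2*m + 24) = (m - 5)*(m - 4)*(m^2 - m - 6) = (m - 5)*(m - 4)*(m - 3)*(m + 2)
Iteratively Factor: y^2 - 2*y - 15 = (y + 3)*(y - 5)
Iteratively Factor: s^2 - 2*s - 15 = (s + 3)*(s - 5)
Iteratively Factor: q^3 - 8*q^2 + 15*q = (q - 5)*(q^2 - 3*q) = (q - 5)*(q - 3)*(q)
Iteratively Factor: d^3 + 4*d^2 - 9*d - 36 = (d + 4)*(d^2 - 9) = (d + 3)*(d + 4)*(d - 3)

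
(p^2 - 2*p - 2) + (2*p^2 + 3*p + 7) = 3*p^2 + p + 5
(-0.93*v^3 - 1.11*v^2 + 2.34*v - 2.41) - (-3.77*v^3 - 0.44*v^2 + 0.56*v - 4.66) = 2.84*v^3 - 0.67*v^2 + 1.78*v + 2.25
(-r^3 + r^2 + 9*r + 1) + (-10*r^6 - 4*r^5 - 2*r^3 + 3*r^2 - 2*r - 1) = -10*r^6 - 4*r^5 - 3*r^3 + 4*r^2 + 7*r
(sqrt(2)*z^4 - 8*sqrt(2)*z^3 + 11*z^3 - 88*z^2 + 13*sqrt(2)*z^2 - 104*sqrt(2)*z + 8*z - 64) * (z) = sqrt(2)*z^5 - 8*sqrt(2)*z^4 + 11*z^4 - 88*z^3 + 13*sqrt(2)*z^3 - 104*sqrt(2)*z^2 + 8*z^2 - 64*z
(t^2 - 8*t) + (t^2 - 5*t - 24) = 2*t^2 - 13*t - 24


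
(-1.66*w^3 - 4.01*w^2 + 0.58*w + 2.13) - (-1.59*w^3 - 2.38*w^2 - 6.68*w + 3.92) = -0.0699999999999998*w^3 - 1.63*w^2 + 7.26*w - 1.79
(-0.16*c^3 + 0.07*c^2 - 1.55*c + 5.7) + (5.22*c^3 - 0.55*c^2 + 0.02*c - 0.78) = 5.06*c^3 - 0.48*c^2 - 1.53*c + 4.92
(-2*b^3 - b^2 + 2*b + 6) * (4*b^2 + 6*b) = -8*b^5 - 16*b^4 + 2*b^3 + 36*b^2 + 36*b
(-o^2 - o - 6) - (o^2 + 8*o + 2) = -2*o^2 - 9*o - 8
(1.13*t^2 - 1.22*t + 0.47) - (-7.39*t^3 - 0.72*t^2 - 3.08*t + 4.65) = 7.39*t^3 + 1.85*t^2 + 1.86*t - 4.18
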